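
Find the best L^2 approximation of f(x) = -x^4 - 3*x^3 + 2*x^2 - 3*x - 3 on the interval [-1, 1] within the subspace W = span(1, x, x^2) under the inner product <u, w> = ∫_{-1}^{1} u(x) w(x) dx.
g(x) = 8*x^2/7 - 24*x/5 - 102/35

The best approximation g ∈ W is the orthogonal projection of f onto W. Writing g = a_0 + a_1 x + a_2 x^2, the coefficients solve the normal equations G · a = b where
  G_{ij} = <φ_i, φ_j> and b_i = <f, φ_i>, with φ_0 = 1, φ_1 = x, φ_2 = x^2.
G =
  [2, 0, 2/3]
  [0, 2/3, 0]
  [2/3, 0, 2/5],
b = (-76/15, -16/5, -52/35).
Solving gives a_0 = -102/35, a_1 = -24/5, a_2 = 8/7, so
  g(x) = 8*x^2/7 - 24*x/5 - 102/35.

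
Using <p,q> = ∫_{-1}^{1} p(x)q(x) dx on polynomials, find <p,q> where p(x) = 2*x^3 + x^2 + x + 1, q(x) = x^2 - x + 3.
<p,q> = 38/5

Expand the product: p(x)·q(x) = 2*x^5 - x^4 + 6*x^3 + 3*x^2 + 2*x + 3.
∫_{-1}^{1} of each monomial x^k gives [2/(k+1) if k even, 0 if k odd]. Integrating term-by-term (or equivalently evaluating the antiderivative F(x) = x^6/3 - x^5/5 + 3*x^4/2 + x^3 + x^2 + 3*x at the endpoints):
  F(1) − F(−1) = 199/30 − (-29/30) = 38/5.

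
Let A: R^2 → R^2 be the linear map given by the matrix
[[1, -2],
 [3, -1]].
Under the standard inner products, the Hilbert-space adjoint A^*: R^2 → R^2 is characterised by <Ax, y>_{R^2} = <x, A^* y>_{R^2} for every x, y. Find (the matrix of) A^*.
A^* = A^T =
[[1, 3],
 [-2, -1]]

For real matrices with standard dot products, the defining identity <Ax, y> = <x, A^* y> gives (Ax)^T y = x^T (A^*) y, i.e. x^T A^T y = x^T (A^*) y. Since this holds for all x, y, we must have A^* = A^T. Therefore
A^* =
[[1, 3],
 [-2, -1]].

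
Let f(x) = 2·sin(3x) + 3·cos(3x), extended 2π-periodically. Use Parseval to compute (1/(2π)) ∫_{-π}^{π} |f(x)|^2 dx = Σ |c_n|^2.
Σ |c_n|^2 = 13/2

Expand |f|^2 and use orthogonality of {sin(nx), cos(mx)} on [-π, π]:
  ∫_{-π}^{π} sin(nx)^2 dx = π, ∫ cos(mx)^2 dx = π, and cross terms integrate to 0.
So ∫_{-π}^{π} f(x)^2 dx = 2^2 · π + 3^2 · π = (4 + 9)π.
Divide by 2π: (4 + 9)/2 = 13/2.
By Parseval, this equals Σ |c_n|^2.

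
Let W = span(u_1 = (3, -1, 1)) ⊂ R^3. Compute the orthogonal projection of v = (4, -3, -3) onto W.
proj_W(v) = (36/11, -12/11, 12/11)

Set up U = [u_1 | ... | u_1] ∈ R^(3×1). The projector onto W = col(U) is P = U (U^T U)^(-1) U^T.
Compute U^T U =
  [11],
and U^T v = (12).
Solve U^T U · c = U^T v for the coefficients: c = (12/11). The projection is proj_W(v) = U c.
Check: (v - proj_W(v)) · u_1 = 0  (should be 0).
Result: proj_W(v) = (36/11, -12/11, 12/11).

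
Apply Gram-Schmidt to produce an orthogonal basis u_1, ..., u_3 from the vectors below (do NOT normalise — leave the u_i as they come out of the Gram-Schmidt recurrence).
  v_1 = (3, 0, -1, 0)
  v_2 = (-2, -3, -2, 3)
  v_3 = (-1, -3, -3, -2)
Orthogonal basis:
  u_1 = (3, 0, -1, 0)
  u_2 = (-4/5, -3, -12/5, 3)
  u_3 = (-39/61, -201/122, -117/61, -409/122)

Apply the Gram-Schmidt recurrence
  u_1 = v_1
  u_i = v_i − Σ_{j<i} ((v_i · u_j) / (u_j · u_j)) · u_j.

Step by step this gives:
  u_1 = (3, 0, -1, 0)
  u_2 = (-4/5, -3, -12/5, 3)
  u_3 = (-39/61, -201/122, -117/61, -409/122)

Orthogonality check:
  u_2 · u_1 = 0 (should be 0)
  u_3 · u_1 = 0 (should be 0)
  u_3 · u_2 = 0 (should be 0)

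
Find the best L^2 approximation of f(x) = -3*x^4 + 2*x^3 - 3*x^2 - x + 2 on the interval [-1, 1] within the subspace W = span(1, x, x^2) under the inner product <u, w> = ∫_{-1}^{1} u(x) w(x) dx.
g(x) = -39*x^2/7 + x/5 + 79/35

The best approximation g ∈ W is the orthogonal projection of f onto W. Writing g = a_0 + a_1 x + a_2 x^2, the coefficients solve the normal equations G · a = b where
  G_{ij} = <φ_i, φ_j> and b_i = <f, φ_i>, with φ_0 = 1, φ_1 = x, φ_2 = x^2.
G =
  [2, 0, 2/3]
  [0, 2/3, 0]
  [2/3, 0, 2/5],
b = (4/5, 2/15, -76/105).
Solving gives a_0 = 79/35, a_1 = 1/5, a_2 = -39/7, so
  g(x) = -39*x^2/7 + x/5 + 79/35.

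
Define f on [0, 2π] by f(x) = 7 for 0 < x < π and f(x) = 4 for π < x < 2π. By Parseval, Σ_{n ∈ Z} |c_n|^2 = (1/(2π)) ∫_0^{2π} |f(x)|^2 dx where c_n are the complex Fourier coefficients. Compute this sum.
Σ |c_n|^2 = 65/2

Parseval equates the L^2 energy of f (normalised by 1/(2π)) with the ℓ^2 sum of its Fourier coefficients: (1/(2π)) ∫_0^{2π} |f|^2 = Σ |c_n|^2.
Compute the left side: (1/(2π)) [∫_0^π 7^2 dx + ∫_π^{2π} 4^2 dx] = (1/(2π)) · (49π + 16π) = (49 + 16)/2 = 65/2.
So Σ_{n ∈ Z} |c_n|^2 = 65/2.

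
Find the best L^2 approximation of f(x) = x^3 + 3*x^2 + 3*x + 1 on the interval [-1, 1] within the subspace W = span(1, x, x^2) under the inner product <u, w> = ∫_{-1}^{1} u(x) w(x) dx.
g(x) = 3*x^2 + 18*x/5 + 1

The best approximation g ∈ W is the orthogonal projection of f onto W. Writing g = a_0 + a_1 x + a_2 x^2, the coefficients solve the normal equations G · a = b where
  G_{ij} = <φ_i, φ_j> and b_i = <f, φ_i>, with φ_0 = 1, φ_1 = x, φ_2 = x^2.
G =
  [2, 0, 2/3]
  [0, 2/3, 0]
  [2/3, 0, 2/5],
b = (4, 12/5, 28/15).
Solving gives a_0 = 1, a_1 = 18/5, a_2 = 3, so
  g(x) = 3*x^2 + 18*x/5 + 1.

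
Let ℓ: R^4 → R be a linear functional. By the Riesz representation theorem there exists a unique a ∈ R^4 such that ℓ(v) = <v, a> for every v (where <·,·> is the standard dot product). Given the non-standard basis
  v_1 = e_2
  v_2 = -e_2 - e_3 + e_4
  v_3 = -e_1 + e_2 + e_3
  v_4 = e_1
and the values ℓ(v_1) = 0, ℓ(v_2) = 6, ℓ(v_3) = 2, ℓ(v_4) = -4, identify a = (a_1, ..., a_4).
a = (-4, 0, -2, 4)

Write a = (a_1, ..., a_4) in the standard basis. For each basis vector v_i, ℓ(v_i) = <v_i, a> is a linear equation in the a_j's. Collect the n equations into a matrix system V a = ℓ, where row i of V is v_i (expressed in the standard basis). Since V is invertible (lower-triangular with 1s on the diagonal, up to permutation), solve by back-substitution:
  V =
[[0, 1, 0, 0],
 [0, -1, -1, 1],
 [-1, 1, 1, 0],
 [1, 0, 0, 0]]
  V a = (0, 6, 2, -4)
Solving gives a = (-4, 0, -2, 4).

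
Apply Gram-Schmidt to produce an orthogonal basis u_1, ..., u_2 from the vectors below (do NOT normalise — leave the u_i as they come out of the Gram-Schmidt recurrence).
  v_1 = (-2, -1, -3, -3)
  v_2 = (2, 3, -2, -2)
Orthogonal basis:
  u_1 = (-2, -1, -3, -3)
  u_2 = (56/23, 74/23, -31/23, -31/23)

Apply the Gram-Schmidt recurrence
  u_1 = v_1
  u_i = v_i − Σ_{j<i} ((v_i · u_j) / (u_j · u_j)) · u_j.

Step by step this gives:
  u_1 = (-2, -1, -3, -3)
  u_2 = (56/23, 74/23, -31/23, -31/23)

Orthogonality check:
  u_2 · u_1 = 0 (should be 0)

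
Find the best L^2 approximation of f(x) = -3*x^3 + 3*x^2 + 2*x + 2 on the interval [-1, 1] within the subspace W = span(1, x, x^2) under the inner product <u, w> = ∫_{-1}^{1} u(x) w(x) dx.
g(x) = 3*x^2 + x/5 + 2

The best approximation g ∈ W is the orthogonal projection of f onto W. Writing g = a_0 + a_1 x + a_2 x^2, the coefficients solve the normal equations G · a = b where
  G_{ij} = <φ_i, φ_j> and b_i = <f, φ_i>, with φ_0 = 1, φ_1 = x, φ_2 = x^2.
G =
  [2, 0, 2/3]
  [0, 2/3, 0]
  [2/3, 0, 2/5],
b = (6, 2/15, 38/15).
Solving gives a_0 = 2, a_1 = 1/5, a_2 = 3, so
  g(x) = 3*x^2 + x/5 + 2.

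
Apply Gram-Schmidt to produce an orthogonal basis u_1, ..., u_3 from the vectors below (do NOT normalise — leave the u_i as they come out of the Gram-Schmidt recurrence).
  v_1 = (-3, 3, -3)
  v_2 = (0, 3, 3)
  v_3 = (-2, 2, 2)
Orthogonal basis:
  u_1 = (-3, 3, -3)
  u_2 = (0, 3, 3)
  u_3 = (-4/3, -2/3, 2/3)

Apply the Gram-Schmidt recurrence
  u_1 = v_1
  u_i = v_i − Σ_{j<i} ((v_i · u_j) / (u_j · u_j)) · u_j.

Step by step this gives:
  u_1 = (-3, 3, -3)
  u_2 = (0, 3, 3)
  u_3 = (-4/3, -2/3, 2/3)

Orthogonality check:
  u_2 · u_1 = 0 (should be 0)
  u_3 · u_1 = 0 (should be 0)
  u_3 · u_2 = 0 (should be 0)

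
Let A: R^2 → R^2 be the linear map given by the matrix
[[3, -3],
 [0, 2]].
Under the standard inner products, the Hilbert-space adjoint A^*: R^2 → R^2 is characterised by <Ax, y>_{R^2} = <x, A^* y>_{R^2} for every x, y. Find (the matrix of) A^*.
A^* = A^T =
[[3, 0],
 [-3, 2]]

For real matrices with standard dot products, the defining identity <Ax, y> = <x, A^* y> gives (Ax)^T y = x^T (A^*) y, i.e. x^T A^T y = x^T (A^*) y. Since this holds for all x, y, we must have A^* = A^T. Therefore
A^* =
[[3, 0],
 [-3, 2]].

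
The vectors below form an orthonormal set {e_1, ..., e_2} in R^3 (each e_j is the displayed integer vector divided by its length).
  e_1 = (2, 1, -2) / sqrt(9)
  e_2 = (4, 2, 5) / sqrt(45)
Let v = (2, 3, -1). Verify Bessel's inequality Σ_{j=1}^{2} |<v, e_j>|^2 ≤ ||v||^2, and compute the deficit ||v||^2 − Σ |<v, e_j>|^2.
Σ |<v, e_j>|^2 = 54/5; ||v||^2 = 14; deficit = 16/5

Write each e_j = u_j / sqrt(<u_j, u_j>) where u_j is the displayed integer vector. Then <v, e_j> = <v, u_j> / sqrt(<u_j, u_j>), so |<v, e_j>|^2 = <v, u_j>^2 / <u_j, u_j>.
Coefficients: <v, e_1> = 9/sqrt(9), <v, e_2> = 9/sqrt(45).
Square and sum: Σ |<v, e_j>|^2 = 54/5.
Compute ||v||^2 = v·v = 14.
Deficit = 14 − 54/5 = 16/5 ≥ 0, confirming Bessel's inequality. (The deficit equals ||v − Σ <v,e_j> e_j||^2, the squared distance from v to span{e_j}.)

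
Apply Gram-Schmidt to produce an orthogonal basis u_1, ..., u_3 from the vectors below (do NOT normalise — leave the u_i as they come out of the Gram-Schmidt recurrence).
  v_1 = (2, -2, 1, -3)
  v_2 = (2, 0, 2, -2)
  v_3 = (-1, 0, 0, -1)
Orthogonal basis:
  u_1 = (2, -2, 1, -3)
  u_2 = (2/3, 4/3, 4/3, 0)
  u_3 = (-1, 1/3, 1/6, -5/6)

Apply the Gram-Schmidt recurrence
  u_1 = v_1
  u_i = v_i − Σ_{j<i} ((v_i · u_j) / (u_j · u_j)) · u_j.

Step by step this gives:
  u_1 = (2, -2, 1, -3)
  u_2 = (2/3, 4/3, 4/3, 0)
  u_3 = (-1, 1/3, 1/6, -5/6)

Orthogonality check:
  u_2 · u_1 = 0 (should be 0)
  u_3 · u_1 = 0 (should be 0)
  u_3 · u_2 = 0 (should be 0)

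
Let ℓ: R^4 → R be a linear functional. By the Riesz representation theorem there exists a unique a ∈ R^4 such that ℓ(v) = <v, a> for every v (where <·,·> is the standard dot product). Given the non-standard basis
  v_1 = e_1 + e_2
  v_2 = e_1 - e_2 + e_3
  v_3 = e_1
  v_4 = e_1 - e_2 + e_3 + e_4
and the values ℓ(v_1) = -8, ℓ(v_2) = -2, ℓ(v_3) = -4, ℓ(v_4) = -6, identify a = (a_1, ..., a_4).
a = (-4, -4, -2, -4)

Write a = (a_1, ..., a_4) in the standard basis. For each basis vector v_i, ℓ(v_i) = <v_i, a> is a linear equation in the a_j's. Collect the n equations into a matrix system V a = ℓ, where row i of V is v_i (expressed in the standard basis). Since V is invertible (lower-triangular with 1s on the diagonal, up to permutation), solve by back-substitution:
  V =
[[1, 1, 0, 0],
 [1, -1, 1, 0],
 [1, 0, 0, 0],
 [1, -1, 1, 1]]
  V a = (-8, -2, -4, -6)
Solving gives a = (-4, -4, -2, -4).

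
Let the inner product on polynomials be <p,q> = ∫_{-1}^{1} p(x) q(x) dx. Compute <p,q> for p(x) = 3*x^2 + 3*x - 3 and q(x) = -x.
<p,q> = -2

Expand the product: p(x)·q(x) = -3*x^3 - 3*x^2 + 3*x.
∫_{-1}^{1} of each monomial x^k gives [2/(k+1) if k even, 0 if k odd]. Integrating term-by-term (or equivalently evaluating the antiderivative F(x) = -3*x^4/4 - x^3 + 3*x^2/2 at the endpoints):
  F(1) − F(−1) = -1/4 − (7/4) = -2.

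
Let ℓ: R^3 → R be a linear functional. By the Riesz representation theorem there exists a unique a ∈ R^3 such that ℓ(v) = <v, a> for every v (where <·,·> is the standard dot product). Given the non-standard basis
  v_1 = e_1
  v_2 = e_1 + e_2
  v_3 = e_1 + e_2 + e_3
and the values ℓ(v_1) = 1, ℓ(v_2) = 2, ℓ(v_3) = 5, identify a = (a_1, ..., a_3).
a = (1, 1, 3)

Write a = (a_1, ..., a_3) in the standard basis. For each basis vector v_i, ℓ(v_i) = <v_i, a> is a linear equation in the a_j's. Collect the n equations into a matrix system V a = ℓ, where row i of V is v_i (expressed in the standard basis). Since V is invertible (lower-triangular with 1s on the diagonal, up to permutation), solve by back-substitution:
  V =
[[1, 0, 0],
 [1, 1, 0],
 [1, 1, 1]]
  V a = (1, 2, 5)
Solving gives a = (1, 1, 3).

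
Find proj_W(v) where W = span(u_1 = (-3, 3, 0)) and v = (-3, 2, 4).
proj_W(v) = (-5/2, 5/2, 0)

Set up U = [u_1 | ... | u_1] ∈ R^(3×1). The projector onto W = col(U) is P = U (U^T U)^(-1) U^T.
Compute U^T U =
  [18],
and U^T v = (15).
Solve U^T U · c = U^T v for the coefficients: c = (5/6). The projection is proj_W(v) = U c.
Check: (v - proj_W(v)) · u_1 = 0  (should be 0).
Result: proj_W(v) = (-5/2, 5/2, 0).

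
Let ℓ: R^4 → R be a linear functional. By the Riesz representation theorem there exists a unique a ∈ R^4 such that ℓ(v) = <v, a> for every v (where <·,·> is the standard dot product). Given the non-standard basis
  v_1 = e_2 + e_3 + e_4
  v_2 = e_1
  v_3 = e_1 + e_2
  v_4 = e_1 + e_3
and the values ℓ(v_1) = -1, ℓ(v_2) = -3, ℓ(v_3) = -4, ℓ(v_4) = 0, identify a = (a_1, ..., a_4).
a = (-3, -1, 3, -3)

Write a = (a_1, ..., a_4) in the standard basis. For each basis vector v_i, ℓ(v_i) = <v_i, a> is a linear equation in the a_j's. Collect the n equations into a matrix system V a = ℓ, where row i of V is v_i (expressed in the standard basis). Since V is invertible (lower-triangular with 1s on the diagonal, up to permutation), solve by back-substitution:
  V =
[[0, 1, 1, 1],
 [1, 0, 0, 0],
 [1, 1, 0, 0],
 [1, 0, 1, 0]]
  V a = (-1, -3, -4, 0)
Solving gives a = (-3, -1, 3, -3).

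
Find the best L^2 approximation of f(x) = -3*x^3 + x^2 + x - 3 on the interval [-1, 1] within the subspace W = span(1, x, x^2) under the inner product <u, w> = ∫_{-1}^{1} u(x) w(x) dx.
g(x) = x^2 - 4*x/5 - 3

The best approximation g ∈ W is the orthogonal projection of f onto W. Writing g = a_0 + a_1 x + a_2 x^2, the coefficients solve the normal equations G · a = b where
  G_{ij} = <φ_i, φ_j> and b_i = <f, φ_i>, with φ_0 = 1, φ_1 = x, φ_2 = x^2.
G =
  [2, 0, 2/3]
  [0, 2/3, 0]
  [2/3, 0, 2/5],
b = (-16/3, -8/15, -8/5).
Solving gives a_0 = -3, a_1 = -4/5, a_2 = 1, so
  g(x) = x^2 - 4*x/5 - 3.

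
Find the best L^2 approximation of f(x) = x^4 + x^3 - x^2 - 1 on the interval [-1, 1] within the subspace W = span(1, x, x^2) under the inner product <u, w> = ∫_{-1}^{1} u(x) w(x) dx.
g(x) = -x^2/7 + 3*x/5 - 38/35

The best approximation g ∈ W is the orthogonal projection of f onto W. Writing g = a_0 + a_1 x + a_2 x^2, the coefficients solve the normal equations G · a = b where
  G_{ij} = <φ_i, φ_j> and b_i = <f, φ_i>, with φ_0 = 1, φ_1 = x, φ_2 = x^2.
G =
  [2, 0, 2/3]
  [0, 2/3, 0]
  [2/3, 0, 2/5],
b = (-34/15, 2/5, -82/105).
Solving gives a_0 = -38/35, a_1 = 3/5, a_2 = -1/7, so
  g(x) = -x^2/7 + 3*x/5 - 38/35.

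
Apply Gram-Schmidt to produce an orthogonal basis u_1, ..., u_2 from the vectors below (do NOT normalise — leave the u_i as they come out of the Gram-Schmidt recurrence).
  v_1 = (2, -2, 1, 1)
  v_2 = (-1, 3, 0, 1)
Orthogonal basis:
  u_1 = (2, -2, 1, 1)
  u_2 = (2/5, 8/5, 7/10, 17/10)

Apply the Gram-Schmidt recurrence
  u_1 = v_1
  u_i = v_i − Σ_{j<i} ((v_i · u_j) / (u_j · u_j)) · u_j.

Step by step this gives:
  u_1 = (2, -2, 1, 1)
  u_2 = (2/5, 8/5, 7/10, 17/10)

Orthogonality check:
  u_2 · u_1 = 0 (should be 0)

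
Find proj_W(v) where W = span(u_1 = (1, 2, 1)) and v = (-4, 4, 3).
proj_W(v) = (7/6, 7/3, 7/6)

Set up U = [u_1 | ... | u_1] ∈ R^(3×1). The projector onto W = col(U) is P = U (U^T U)^(-1) U^T.
Compute U^T U =
  [6],
and U^T v = (7).
Solve U^T U · c = U^T v for the coefficients: c = (7/6). The projection is proj_W(v) = U c.
Check: (v - proj_W(v)) · u_1 = 0  (should be 0).
Result: proj_W(v) = (7/6, 7/3, 7/6).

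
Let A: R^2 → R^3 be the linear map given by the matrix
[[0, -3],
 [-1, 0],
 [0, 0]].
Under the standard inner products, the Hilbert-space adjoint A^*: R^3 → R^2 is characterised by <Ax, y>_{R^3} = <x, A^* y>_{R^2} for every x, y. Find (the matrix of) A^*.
A^* = A^T =
[[0, -1, 0],
 [-3, 0, 0]]

For real matrices with standard dot products, the defining identity <Ax, y> = <x, A^* y> gives (Ax)^T y = x^T (A^*) y, i.e. x^T A^T y = x^T (A^*) y. Since this holds for all x, y, we must have A^* = A^T. Therefore
A^* =
[[0, -1, 0],
 [-3, 0, 0]].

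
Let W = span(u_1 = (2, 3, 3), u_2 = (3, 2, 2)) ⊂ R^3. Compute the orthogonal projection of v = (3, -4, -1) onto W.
proj_W(v) = (3, -5/2, -5/2)

Set up U = [u_1 | ... | u_2] ∈ R^(3×2). The projector onto W = col(U) is P = U (U^T U)^(-1) U^T.
Compute U^T U =
  [22, 18]
  [18, 17],
and U^T v = (-9, -1).
Solve U^T U · c = U^T v for the coefficients: c = (-27/10, 14/5). The projection is proj_W(v) = U c.
Check: (v - proj_W(v)) · u_1 = 0  (should be 0).
Check: (v - proj_W(v)) · u_2 = 0  (should be 0).
Result: proj_W(v) = (3, -5/2, -5/2).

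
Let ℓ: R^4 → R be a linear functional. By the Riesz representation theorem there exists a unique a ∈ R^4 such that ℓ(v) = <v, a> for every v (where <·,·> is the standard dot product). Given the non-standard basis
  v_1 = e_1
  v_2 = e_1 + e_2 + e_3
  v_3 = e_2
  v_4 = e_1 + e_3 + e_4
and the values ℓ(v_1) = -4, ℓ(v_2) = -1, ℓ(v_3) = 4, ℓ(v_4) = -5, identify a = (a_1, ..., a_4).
a = (-4, 4, -1, 0)

Write a = (a_1, ..., a_4) in the standard basis. For each basis vector v_i, ℓ(v_i) = <v_i, a> is a linear equation in the a_j's. Collect the n equations into a matrix system V a = ℓ, where row i of V is v_i (expressed in the standard basis). Since V is invertible (lower-triangular with 1s on the diagonal, up to permutation), solve by back-substitution:
  V =
[[1, 0, 0, 0],
 [1, 1, 1, 0],
 [0, 1, 0, 0],
 [1, 0, 1, 1]]
  V a = (-4, -1, 4, -5)
Solving gives a = (-4, 4, -1, 0).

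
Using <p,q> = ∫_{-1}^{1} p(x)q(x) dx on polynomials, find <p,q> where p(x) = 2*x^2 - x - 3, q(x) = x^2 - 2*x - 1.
<p,q> = 24/5

Expand the product: p(x)·q(x) = 2*x^4 - 5*x^3 - 3*x^2 + 7*x + 3.
∫_{-1}^{1} of each monomial x^k gives [2/(k+1) if k even, 0 if k odd]. Integrating term-by-term (or equivalently evaluating the antiderivative F(x) = 2*x^5/5 - 5*x^4/4 - x^3 + 7*x^2/2 + 3*x at the endpoints):
  F(1) − F(−1) = 93/20 − (-3/20) = 24/5.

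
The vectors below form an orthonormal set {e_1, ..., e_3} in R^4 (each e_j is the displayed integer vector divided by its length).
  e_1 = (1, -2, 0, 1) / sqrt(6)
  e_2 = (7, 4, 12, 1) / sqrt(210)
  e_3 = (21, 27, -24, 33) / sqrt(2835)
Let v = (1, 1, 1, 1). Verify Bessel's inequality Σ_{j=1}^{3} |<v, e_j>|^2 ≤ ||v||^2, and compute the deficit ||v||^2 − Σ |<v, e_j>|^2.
Σ |<v, e_j>|^2 = 35/9; ||v||^2 = 4; deficit = 1/9

Write each e_j = u_j / sqrt(<u_j, u_j>) where u_j is the displayed integer vector. Then <v, e_j> = <v, u_j> / sqrt(<u_j, u_j>), so |<v, e_j>|^2 = <v, u_j>^2 / <u_j, u_j>.
Coefficients: <v, e_1> = 0/sqrt(6), <v, e_2> = 24/sqrt(210), <v, e_3> = 57/sqrt(2835).
Square and sum: Σ |<v, e_j>|^2 = 35/9.
Compute ||v||^2 = v·v = 4.
Deficit = 4 − 35/9 = 1/9 ≥ 0, confirming Bessel's inequality. (The deficit equals ||v − Σ <v,e_j> e_j||^2, the squared distance from v to span{e_j}.)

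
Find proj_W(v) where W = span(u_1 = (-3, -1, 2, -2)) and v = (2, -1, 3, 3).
proj_W(v) = (5/6, 5/18, -5/9, 5/9)

Set up U = [u_1 | ... | u_1] ∈ R^(4×1). The projector onto W = col(U) is P = U (U^T U)^(-1) U^T.
Compute U^T U =
  [18],
and U^T v = (-5).
Solve U^T U · c = U^T v for the coefficients: c = (-5/18). The projection is proj_W(v) = U c.
Check: (v - proj_W(v)) · u_1 = 0  (should be 0).
Result: proj_W(v) = (5/6, 5/18, -5/9, 5/9).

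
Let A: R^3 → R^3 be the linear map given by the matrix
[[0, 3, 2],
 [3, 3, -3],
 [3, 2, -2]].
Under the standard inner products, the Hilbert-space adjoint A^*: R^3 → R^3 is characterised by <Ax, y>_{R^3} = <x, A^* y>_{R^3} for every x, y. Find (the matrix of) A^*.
A^* = A^T =
[[0, 3, 3],
 [3, 3, 2],
 [2, -3, -2]]

For real matrices with standard dot products, the defining identity <Ax, y> = <x, A^* y> gives (Ax)^T y = x^T (A^*) y, i.e. x^T A^T y = x^T (A^*) y. Since this holds for all x, y, we must have A^* = A^T. Therefore
A^* =
[[0, 3, 3],
 [3, 3, 2],
 [2, -3, -2]].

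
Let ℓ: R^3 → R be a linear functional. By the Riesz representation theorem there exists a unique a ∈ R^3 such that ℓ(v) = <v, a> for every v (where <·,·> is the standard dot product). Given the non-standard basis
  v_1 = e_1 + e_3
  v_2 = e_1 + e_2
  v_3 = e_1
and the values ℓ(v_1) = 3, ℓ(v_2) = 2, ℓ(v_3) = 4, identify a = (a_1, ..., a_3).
a = (4, -2, -1)

Write a = (a_1, ..., a_3) in the standard basis. For each basis vector v_i, ℓ(v_i) = <v_i, a> is a linear equation in the a_j's. Collect the n equations into a matrix system V a = ℓ, where row i of V is v_i (expressed in the standard basis). Since V is invertible (lower-triangular with 1s on the diagonal, up to permutation), solve by back-substitution:
  V =
[[1, 0, 1],
 [1, 1, 0],
 [1, 0, 0]]
  V a = (3, 2, 4)
Solving gives a = (4, -2, -1).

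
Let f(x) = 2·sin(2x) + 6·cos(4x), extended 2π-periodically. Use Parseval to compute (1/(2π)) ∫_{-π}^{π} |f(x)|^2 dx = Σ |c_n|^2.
Σ |c_n|^2 = 20

Expand |f|^2 and use orthogonality of {sin(nx), cos(mx)} on [-π, π]:
  ∫_{-π}^{π} sin(nx)^2 dx = π, ∫ cos(mx)^2 dx = π, and cross terms integrate to 0.
So ∫_{-π}^{π} f(x)^2 dx = 2^2 · π + 6^2 · π = (4 + 36)π.
Divide by 2π: (4 + 36)/2 = 20.
By Parseval, this equals Σ |c_n|^2.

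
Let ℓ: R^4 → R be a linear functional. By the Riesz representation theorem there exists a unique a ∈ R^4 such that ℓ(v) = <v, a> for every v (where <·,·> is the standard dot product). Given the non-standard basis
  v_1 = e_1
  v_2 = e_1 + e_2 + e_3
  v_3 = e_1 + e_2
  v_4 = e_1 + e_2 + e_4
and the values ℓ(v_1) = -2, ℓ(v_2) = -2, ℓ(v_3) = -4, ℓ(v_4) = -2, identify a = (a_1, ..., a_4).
a = (-2, -2, 2, 2)

Write a = (a_1, ..., a_4) in the standard basis. For each basis vector v_i, ℓ(v_i) = <v_i, a> is a linear equation in the a_j's. Collect the n equations into a matrix system V a = ℓ, where row i of V is v_i (expressed in the standard basis). Since V is invertible (lower-triangular with 1s on the diagonal, up to permutation), solve by back-substitution:
  V =
[[1, 0, 0, 0],
 [1, 1, 1, 0],
 [1, 1, 0, 0],
 [1, 1, 0, 1]]
  V a = (-2, -2, -4, -2)
Solving gives a = (-2, -2, 2, 2).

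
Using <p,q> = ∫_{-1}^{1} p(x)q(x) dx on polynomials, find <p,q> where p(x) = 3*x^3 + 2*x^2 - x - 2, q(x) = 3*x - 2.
<p,q> = 104/15

Expand the product: p(x)·q(x) = 9*x^4 - 7*x^2 - 4*x + 4.
∫_{-1}^{1} of each monomial x^k gives [2/(k+1) if k even, 0 if k odd]. Integrating term-by-term (or equivalently evaluating the antiderivative F(x) = 9*x^5/5 - 7*x^3/3 - 2*x^2 + 4*x at the endpoints):
  F(1) − F(−1) = 22/15 − (-82/15) = 104/15.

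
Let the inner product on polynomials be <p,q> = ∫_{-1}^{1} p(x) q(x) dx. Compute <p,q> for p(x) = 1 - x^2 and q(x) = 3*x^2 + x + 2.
<p,q> = 52/15

Expand the product: p(x)·q(x) = -3*x^4 - x^3 + x^2 + x + 2.
∫_{-1}^{1} of each monomial x^k gives [2/(k+1) if k even, 0 if k odd]. Integrating term-by-term (or equivalently evaluating the antiderivative F(x) = -3*x^5/5 - x^4/4 + x^3/3 + x^2/2 + 2*x at the endpoints):
  F(1) − F(−1) = 119/60 − (-89/60) = 52/15.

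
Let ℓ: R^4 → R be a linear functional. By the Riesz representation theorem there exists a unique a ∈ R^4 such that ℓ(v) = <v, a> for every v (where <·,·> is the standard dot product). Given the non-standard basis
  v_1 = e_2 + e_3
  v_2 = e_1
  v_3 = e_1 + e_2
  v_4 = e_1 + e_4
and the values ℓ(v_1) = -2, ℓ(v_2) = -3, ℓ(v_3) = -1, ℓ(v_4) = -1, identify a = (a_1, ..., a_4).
a = (-3, 2, -4, 2)

Write a = (a_1, ..., a_4) in the standard basis. For each basis vector v_i, ℓ(v_i) = <v_i, a> is a linear equation in the a_j's. Collect the n equations into a matrix system V a = ℓ, where row i of V is v_i (expressed in the standard basis). Since V is invertible (lower-triangular with 1s on the diagonal, up to permutation), solve by back-substitution:
  V =
[[0, 1, 1, 0],
 [1, 0, 0, 0],
 [1, 1, 0, 0],
 [1, 0, 0, 1]]
  V a = (-2, -3, -1, -1)
Solving gives a = (-3, 2, -4, 2).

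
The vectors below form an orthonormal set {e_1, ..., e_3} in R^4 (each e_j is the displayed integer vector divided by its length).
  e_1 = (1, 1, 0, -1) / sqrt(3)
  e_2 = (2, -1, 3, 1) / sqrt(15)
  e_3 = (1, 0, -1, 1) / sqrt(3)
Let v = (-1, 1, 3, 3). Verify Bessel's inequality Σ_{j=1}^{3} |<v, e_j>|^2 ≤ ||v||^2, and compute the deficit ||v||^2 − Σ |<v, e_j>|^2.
Σ |<v, e_j>|^2 = 131/15; ||v||^2 = 20; deficit = 169/15

Write each e_j = u_j / sqrt(<u_j, u_j>) where u_j is the displayed integer vector. Then <v, e_j> = <v, u_j> / sqrt(<u_j, u_j>), so |<v, e_j>|^2 = <v, u_j>^2 / <u_j, u_j>.
Coefficients: <v, e_1> = -3/sqrt(3), <v, e_2> = 9/sqrt(15), <v, e_3> = -1/sqrt(3).
Square and sum: Σ |<v, e_j>|^2 = 131/15.
Compute ||v||^2 = v·v = 20.
Deficit = 20 − 131/15 = 169/15 ≥ 0, confirming Bessel's inequality. (The deficit equals ||v − Σ <v,e_j> e_j||^2, the squared distance from v to span{e_j}.)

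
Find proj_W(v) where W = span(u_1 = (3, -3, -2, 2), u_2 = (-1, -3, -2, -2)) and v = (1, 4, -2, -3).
proj_W(v) = (-11/9, 4/3, 8/9, -7/9)

Set up U = [u_1 | ... | u_2] ∈ R^(4×2). The projector onto W = col(U) is P = U (U^T U)^(-1) U^T.
Compute U^T U =
  [26, 6]
  [6, 18],
and U^T v = (-11, -3).
Solve U^T U · c = U^T v for the coefficients: c = (-5/12, -1/36). The projection is proj_W(v) = U c.
Check: (v - proj_W(v)) · u_1 = 0  (should be 0).
Check: (v - proj_W(v)) · u_2 = 0  (should be 0).
Result: proj_W(v) = (-11/9, 4/3, 8/9, -7/9).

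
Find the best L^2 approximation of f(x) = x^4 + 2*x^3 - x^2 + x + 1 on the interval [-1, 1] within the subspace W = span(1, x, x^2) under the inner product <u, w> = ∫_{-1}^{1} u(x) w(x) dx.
g(x) = -x^2/7 + 11*x/5 + 32/35

The best approximation g ∈ W is the orthogonal projection of f onto W. Writing g = a_0 + a_1 x + a_2 x^2, the coefficients solve the normal equations G · a = b where
  G_{ij} = <φ_i, φ_j> and b_i = <f, φ_i>, with φ_0 = 1, φ_1 = x, φ_2 = x^2.
G =
  [2, 0, 2/3]
  [0, 2/3, 0]
  [2/3, 0, 2/5],
b = (26/15, 22/15, 58/105).
Solving gives a_0 = 32/35, a_1 = 11/5, a_2 = -1/7, so
  g(x) = -x^2/7 + 11*x/5 + 32/35.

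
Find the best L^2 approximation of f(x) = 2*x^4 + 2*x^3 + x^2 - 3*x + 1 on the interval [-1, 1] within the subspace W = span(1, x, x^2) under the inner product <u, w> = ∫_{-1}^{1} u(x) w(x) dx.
g(x) = 19*x^2/7 - 9*x/5 + 29/35

The best approximation g ∈ W is the orthogonal projection of f onto W. Writing g = a_0 + a_1 x + a_2 x^2, the coefficients solve the normal equations G · a = b where
  G_{ij} = <φ_i, φ_j> and b_i = <f, φ_i>, with φ_0 = 1, φ_1 = x, φ_2 = x^2.
G =
  [2, 0, 2/3]
  [0, 2/3, 0]
  [2/3, 0, 2/5],
b = (52/15, -6/5, 172/105).
Solving gives a_0 = 29/35, a_1 = -9/5, a_2 = 19/7, so
  g(x) = 19*x^2/7 - 9*x/5 + 29/35.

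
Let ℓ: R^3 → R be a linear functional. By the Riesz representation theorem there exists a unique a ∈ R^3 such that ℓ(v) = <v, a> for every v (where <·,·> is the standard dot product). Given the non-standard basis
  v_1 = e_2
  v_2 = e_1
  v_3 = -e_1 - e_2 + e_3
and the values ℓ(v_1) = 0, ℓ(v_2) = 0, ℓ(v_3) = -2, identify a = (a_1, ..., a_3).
a = (0, 0, -2)

Write a = (a_1, ..., a_3) in the standard basis. For each basis vector v_i, ℓ(v_i) = <v_i, a> is a linear equation in the a_j's. Collect the n equations into a matrix system V a = ℓ, where row i of V is v_i (expressed in the standard basis). Since V is invertible (lower-triangular with 1s on the diagonal, up to permutation), solve by back-substitution:
  V =
[[0, 1, 0],
 [1, 0, 0],
 [-1, -1, 1]]
  V a = (0, 0, -2)
Solving gives a = (0, 0, -2).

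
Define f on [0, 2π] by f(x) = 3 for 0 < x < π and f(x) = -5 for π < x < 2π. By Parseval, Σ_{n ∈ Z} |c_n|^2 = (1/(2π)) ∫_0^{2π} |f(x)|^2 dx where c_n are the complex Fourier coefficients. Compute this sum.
Σ |c_n|^2 = 17

Parseval equates the L^2 energy of f (normalised by 1/(2π)) with the ℓ^2 sum of its Fourier coefficients: (1/(2π)) ∫_0^{2π} |f|^2 = Σ |c_n|^2.
Compute the left side: (1/(2π)) [∫_0^π 3^2 dx + ∫_π^{2π} (-5)^2 dx] = (1/(2π)) · (9π + 25π) = (9 + 25)/2 = 17.
So Σ_{n ∈ Z} |c_n|^2 = 17.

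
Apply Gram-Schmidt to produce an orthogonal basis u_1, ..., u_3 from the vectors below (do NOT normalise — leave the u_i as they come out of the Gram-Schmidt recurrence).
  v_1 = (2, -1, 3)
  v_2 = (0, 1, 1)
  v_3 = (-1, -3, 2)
Orthogonal basis:
  u_1 = (2, -1, 3)
  u_2 = (-2/7, 8/7, 4/7)
  u_3 = (-7/3, -7/6, 7/6)

Apply the Gram-Schmidt recurrence
  u_1 = v_1
  u_i = v_i − Σ_{j<i} ((v_i · u_j) / (u_j · u_j)) · u_j.

Step by step this gives:
  u_1 = (2, -1, 3)
  u_2 = (-2/7, 8/7, 4/7)
  u_3 = (-7/3, -7/6, 7/6)

Orthogonality check:
  u_2 · u_1 = 0 (should be 0)
  u_3 · u_1 = 0 (should be 0)
  u_3 · u_2 = 0 (should be 0)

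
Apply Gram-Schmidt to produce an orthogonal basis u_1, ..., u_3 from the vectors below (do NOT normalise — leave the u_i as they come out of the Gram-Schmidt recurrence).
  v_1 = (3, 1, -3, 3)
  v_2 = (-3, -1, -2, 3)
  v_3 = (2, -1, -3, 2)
Orthogonal basis:
  u_1 = (3, 1, -3, 3)
  u_2 = (-99/28, -33/28, -41/28, 69/28)
  u_3 = (251/619, -948/619, -390/619, -325/619)

Apply the Gram-Schmidt recurrence
  u_1 = v_1
  u_i = v_i − Σ_{j<i} ((v_i · u_j) / (u_j · u_j)) · u_j.

Step by step this gives:
  u_1 = (3, 1, -3, 3)
  u_2 = (-99/28, -33/28, -41/28, 69/28)
  u_3 = (251/619, -948/619, -390/619, -325/619)

Orthogonality check:
  u_2 · u_1 = 0 (should be 0)
  u_3 · u_1 = 0 (should be 0)
  u_3 · u_2 = 0 (should be 0)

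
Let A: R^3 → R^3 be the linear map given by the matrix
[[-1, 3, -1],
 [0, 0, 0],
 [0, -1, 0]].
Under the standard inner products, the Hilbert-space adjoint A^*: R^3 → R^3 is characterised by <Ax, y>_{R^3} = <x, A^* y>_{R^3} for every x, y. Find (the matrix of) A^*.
A^* = A^T =
[[-1, 0, 0],
 [3, 0, -1],
 [-1, 0, 0]]

For real matrices with standard dot products, the defining identity <Ax, y> = <x, A^* y> gives (Ax)^T y = x^T (A^*) y, i.e. x^T A^T y = x^T (A^*) y. Since this holds for all x, y, we must have A^* = A^T. Therefore
A^* =
[[-1, 0, 0],
 [3, 0, -1],
 [-1, 0, 0]].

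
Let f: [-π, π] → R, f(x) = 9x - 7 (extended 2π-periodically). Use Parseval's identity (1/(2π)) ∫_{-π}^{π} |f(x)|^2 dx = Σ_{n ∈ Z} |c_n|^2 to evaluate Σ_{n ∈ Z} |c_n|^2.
Σ |c_n|^2 = 27π^2 + 49

Expand and integrate term by term over [-π, π]:
  ∫ (9x)^2 dx = 81·(2π^3/3); ∫ 2·9·(-7)·x dx = 0 (odd integrand); ∫ (-7)^2 dx = 49·2π.
So (1/(2π)) ∫_{-π}^{π} (9x - 7)^2 dx = 81π^2/3 + 49 = 27π^2 + 49.
Parseval ⇒ Σ |c_n|^2 = 27π^2 + 49.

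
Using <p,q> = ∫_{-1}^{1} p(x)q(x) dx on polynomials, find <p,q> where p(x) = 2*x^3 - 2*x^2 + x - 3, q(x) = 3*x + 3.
<p,q> = -88/5

Expand the product: p(x)·q(x) = 6*x^4 - 3*x^2 - 6*x - 9.
∫_{-1}^{1} of each monomial x^k gives [2/(k+1) if k even, 0 if k odd]. Integrating term-by-term (or equivalently evaluating the antiderivative F(x) = 6*x^5/5 - x^3 - 3*x^2 - 9*x at the endpoints):
  F(1) − F(−1) = -59/5 − (29/5) = -88/5.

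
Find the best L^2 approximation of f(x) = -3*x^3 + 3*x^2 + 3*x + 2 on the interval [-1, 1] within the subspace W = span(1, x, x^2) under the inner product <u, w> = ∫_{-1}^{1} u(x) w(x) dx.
g(x) = 3*x^2 + 6*x/5 + 2

The best approximation g ∈ W is the orthogonal projection of f onto W. Writing g = a_0 + a_1 x + a_2 x^2, the coefficients solve the normal equations G · a = b where
  G_{ij} = <φ_i, φ_j> and b_i = <f, φ_i>, with φ_0 = 1, φ_1 = x, φ_2 = x^2.
G =
  [2, 0, 2/3]
  [0, 2/3, 0]
  [2/3, 0, 2/5],
b = (6, 4/5, 38/15).
Solving gives a_0 = 2, a_1 = 6/5, a_2 = 3, so
  g(x) = 3*x^2 + 6*x/5 + 2.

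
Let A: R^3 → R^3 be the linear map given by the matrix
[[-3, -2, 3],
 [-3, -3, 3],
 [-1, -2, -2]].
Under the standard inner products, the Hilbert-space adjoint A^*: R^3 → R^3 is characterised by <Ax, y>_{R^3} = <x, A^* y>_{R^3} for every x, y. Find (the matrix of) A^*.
A^* = A^T =
[[-3, -3, -1],
 [-2, -3, -2],
 [3, 3, -2]]

For real matrices with standard dot products, the defining identity <Ax, y> = <x, A^* y> gives (Ax)^T y = x^T (A^*) y, i.e. x^T A^T y = x^T (A^*) y. Since this holds for all x, y, we must have A^* = A^T. Therefore
A^* =
[[-3, -3, -1],
 [-2, -3, -2],
 [3, 3, -2]].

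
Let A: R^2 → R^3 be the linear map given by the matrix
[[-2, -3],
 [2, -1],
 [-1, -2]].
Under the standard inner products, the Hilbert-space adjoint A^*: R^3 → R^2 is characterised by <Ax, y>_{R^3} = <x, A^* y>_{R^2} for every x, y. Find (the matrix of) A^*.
A^* = A^T =
[[-2, 2, -1],
 [-3, -1, -2]]

For real matrices with standard dot products, the defining identity <Ax, y> = <x, A^* y> gives (Ax)^T y = x^T (A^*) y, i.e. x^T A^T y = x^T (A^*) y. Since this holds for all x, y, we must have A^* = A^T. Therefore
A^* =
[[-2, 2, -1],
 [-3, -1, -2]].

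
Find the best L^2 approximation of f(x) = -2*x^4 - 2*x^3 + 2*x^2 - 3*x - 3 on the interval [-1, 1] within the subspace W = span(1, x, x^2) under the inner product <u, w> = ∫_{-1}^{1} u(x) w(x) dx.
g(x) = 2*x^2/7 - 21*x/5 - 99/35

The best approximation g ∈ W is the orthogonal projection of f onto W. Writing g = a_0 + a_1 x + a_2 x^2, the coefficients solve the normal equations G · a = b where
  G_{ij} = <φ_i, φ_j> and b_i = <f, φ_i>, with φ_0 = 1, φ_1 = x, φ_2 = x^2.
G =
  [2, 0, 2/3]
  [0, 2/3, 0]
  [2/3, 0, 2/5],
b = (-82/15, -14/5, -62/35).
Solving gives a_0 = -99/35, a_1 = -21/5, a_2 = 2/7, so
  g(x) = 2*x^2/7 - 21*x/5 - 99/35.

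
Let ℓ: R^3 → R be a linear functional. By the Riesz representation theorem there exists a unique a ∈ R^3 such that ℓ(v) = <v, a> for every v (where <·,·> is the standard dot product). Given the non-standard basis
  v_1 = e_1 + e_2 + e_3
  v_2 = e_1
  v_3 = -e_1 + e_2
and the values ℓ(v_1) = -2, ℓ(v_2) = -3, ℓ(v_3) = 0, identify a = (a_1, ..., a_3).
a = (-3, -3, 4)

Write a = (a_1, ..., a_3) in the standard basis. For each basis vector v_i, ℓ(v_i) = <v_i, a> is a linear equation in the a_j's. Collect the n equations into a matrix system V a = ℓ, where row i of V is v_i (expressed in the standard basis). Since V is invertible (lower-triangular with 1s on the diagonal, up to permutation), solve by back-substitution:
  V =
[[1, 1, 1],
 [1, 0, 0],
 [-1, 1, 0]]
  V a = (-2, -3, 0)
Solving gives a = (-3, -3, 4).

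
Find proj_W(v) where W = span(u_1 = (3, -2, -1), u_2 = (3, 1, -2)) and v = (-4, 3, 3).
proj_W(v) = (-108/23, 297/115, 201/115)

Set up U = [u_1 | ... | u_2] ∈ R^(3×2). The projector onto W = col(U) is P = U (U^T U)^(-1) U^T.
Compute U^T U =
  [14, 9]
  [9, 14],
and U^T v = (-21, -15).
Solve U^T U · c = U^T v for the coefficients: c = (-159/115, -21/115). The projection is proj_W(v) = U c.
Check: (v - proj_W(v)) · u_1 = 0  (should be 0).
Check: (v - proj_W(v)) · u_2 = 0  (should be 0).
Result: proj_W(v) = (-108/23, 297/115, 201/115).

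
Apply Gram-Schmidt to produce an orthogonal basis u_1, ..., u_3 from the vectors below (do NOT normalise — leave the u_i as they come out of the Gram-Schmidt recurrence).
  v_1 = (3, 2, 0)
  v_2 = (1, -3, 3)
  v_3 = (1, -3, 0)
Orthogonal basis:
  u_1 = (3, 2, 0)
  u_2 = (22/13, -33/13, 3)
  u_3 = (99/119, -297/238, -363/238)

Apply the Gram-Schmidt recurrence
  u_1 = v_1
  u_i = v_i − Σ_{j<i} ((v_i · u_j) / (u_j · u_j)) · u_j.

Step by step this gives:
  u_1 = (3, 2, 0)
  u_2 = (22/13, -33/13, 3)
  u_3 = (99/119, -297/238, -363/238)

Orthogonality check:
  u_2 · u_1 = 0 (should be 0)
  u_3 · u_1 = 0 (should be 0)
  u_3 · u_2 = 0 (should be 0)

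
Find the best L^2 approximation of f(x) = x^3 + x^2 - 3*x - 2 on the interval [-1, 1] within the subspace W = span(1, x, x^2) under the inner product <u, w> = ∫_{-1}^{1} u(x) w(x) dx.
g(x) = x^2 - 12*x/5 - 2

The best approximation g ∈ W is the orthogonal projection of f onto W. Writing g = a_0 + a_1 x + a_2 x^2, the coefficients solve the normal equations G · a = b where
  G_{ij} = <φ_i, φ_j> and b_i = <f, φ_i>, with φ_0 = 1, φ_1 = x, φ_2 = x^2.
G =
  [2, 0, 2/3]
  [0, 2/3, 0]
  [2/3, 0, 2/5],
b = (-10/3, -8/5, -14/15).
Solving gives a_0 = -2, a_1 = -12/5, a_2 = 1, so
  g(x) = x^2 - 12*x/5 - 2.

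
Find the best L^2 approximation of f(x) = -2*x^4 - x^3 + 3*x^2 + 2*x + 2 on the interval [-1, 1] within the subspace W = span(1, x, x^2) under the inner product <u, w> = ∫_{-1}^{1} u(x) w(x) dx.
g(x) = 9*x^2/7 + 7*x/5 + 76/35

The best approximation g ∈ W is the orthogonal projection of f onto W. Writing g = a_0 + a_1 x + a_2 x^2, the coefficients solve the normal equations G · a = b where
  G_{ij} = <φ_i, φ_j> and b_i = <f, φ_i>, with φ_0 = 1, φ_1 = x, φ_2 = x^2.
G =
  [2, 0, 2/3]
  [0, 2/3, 0]
  [2/3, 0, 2/5],
b = (26/5, 14/15, 206/105).
Solving gives a_0 = 76/35, a_1 = 7/5, a_2 = 9/7, so
  g(x) = 9*x^2/7 + 7*x/5 + 76/35.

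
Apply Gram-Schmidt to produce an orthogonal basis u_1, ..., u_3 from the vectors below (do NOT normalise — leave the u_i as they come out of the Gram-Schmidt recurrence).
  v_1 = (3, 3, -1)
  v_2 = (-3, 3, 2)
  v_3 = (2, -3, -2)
Orthogonal basis:
  u_1 = (3, 3, -1)
  u_2 = (-51/19, 63/19, 36/19)
  u_3 = (-9/46, 3/46, -9/23)

Apply the Gram-Schmidt recurrence
  u_1 = v_1
  u_i = v_i − Σ_{j<i} ((v_i · u_j) / (u_j · u_j)) · u_j.

Step by step this gives:
  u_1 = (3, 3, -1)
  u_2 = (-51/19, 63/19, 36/19)
  u_3 = (-9/46, 3/46, -9/23)

Orthogonality check:
  u_2 · u_1 = 0 (should be 0)
  u_3 · u_1 = 0 (should be 0)
  u_3 · u_2 = 0 (should be 0)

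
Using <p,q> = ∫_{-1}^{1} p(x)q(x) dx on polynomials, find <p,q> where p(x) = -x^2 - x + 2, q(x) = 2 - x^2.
<p,q> = 86/15

Expand the product: p(x)·q(x) = x^4 + x^3 - 4*x^2 - 2*x + 4.
∫_{-1}^{1} of each monomial x^k gives [2/(k+1) if k even, 0 if k odd]. Integrating term-by-term (or equivalently evaluating the antiderivative F(x) = x^5/5 + x^4/4 - 4*x^3/3 - x^2 + 4*x at the endpoints):
  F(1) − F(−1) = 127/60 − (-217/60) = 86/15.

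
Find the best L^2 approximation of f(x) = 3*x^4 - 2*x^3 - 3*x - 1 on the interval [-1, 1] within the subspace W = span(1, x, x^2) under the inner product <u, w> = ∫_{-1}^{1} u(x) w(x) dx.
g(x) = 18*x^2/7 - 21*x/5 - 44/35

The best approximation g ∈ W is the orthogonal projection of f onto W. Writing g = a_0 + a_1 x + a_2 x^2, the coefficients solve the normal equations G · a = b where
  G_{ij} = <φ_i, φ_j> and b_i = <f, φ_i>, with φ_0 = 1, φ_1 = x, φ_2 = x^2.
G =
  [2, 0, 2/3]
  [0, 2/3, 0]
  [2/3, 0, 2/5],
b = (-4/5, -14/5, 4/21).
Solving gives a_0 = -44/35, a_1 = -21/5, a_2 = 18/7, so
  g(x) = 18*x^2/7 - 21*x/5 - 44/35.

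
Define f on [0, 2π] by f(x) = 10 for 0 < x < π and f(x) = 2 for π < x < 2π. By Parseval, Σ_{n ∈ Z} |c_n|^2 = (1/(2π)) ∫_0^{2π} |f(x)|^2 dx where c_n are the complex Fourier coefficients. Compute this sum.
Σ |c_n|^2 = 52

Parseval equates the L^2 energy of f (normalised by 1/(2π)) with the ℓ^2 sum of its Fourier coefficients: (1/(2π)) ∫_0^{2π} |f|^2 = Σ |c_n|^2.
Compute the left side: (1/(2π)) [∫_0^π 10^2 dx + ∫_π^{2π} 2^2 dx] = (1/(2π)) · (100π + 4π) = (100 + 4)/2 = 52.
So Σ_{n ∈ Z} |c_n|^2 = 52.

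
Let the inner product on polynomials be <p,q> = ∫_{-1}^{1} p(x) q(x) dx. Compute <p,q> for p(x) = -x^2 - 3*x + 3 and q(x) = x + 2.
<p,q> = 26/3

Expand the product: p(x)·q(x) = -x^3 - 5*x^2 - 3*x + 6.
∫_{-1}^{1} of each monomial x^k gives [2/(k+1) if k even, 0 if k odd]. Integrating term-by-term (or equivalently evaluating the antiderivative F(x) = -x^4/4 - 5*x^3/3 - 3*x^2/2 + 6*x at the endpoints):
  F(1) − F(−1) = 31/12 − (-73/12) = 26/3.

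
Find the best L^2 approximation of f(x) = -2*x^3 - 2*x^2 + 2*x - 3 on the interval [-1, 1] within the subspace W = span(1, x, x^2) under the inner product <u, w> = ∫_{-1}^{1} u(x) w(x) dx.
g(x) = -2*x^2 + 4*x/5 - 3

The best approximation g ∈ W is the orthogonal projection of f onto W. Writing g = a_0 + a_1 x + a_2 x^2, the coefficients solve the normal equations G · a = b where
  G_{ij} = <φ_i, φ_j> and b_i = <f, φ_i>, with φ_0 = 1, φ_1 = x, φ_2 = x^2.
G =
  [2, 0, 2/3]
  [0, 2/3, 0]
  [2/3, 0, 2/5],
b = (-22/3, 8/15, -14/5).
Solving gives a_0 = -3, a_1 = 4/5, a_2 = -2, so
  g(x) = -2*x^2 + 4*x/5 - 3.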